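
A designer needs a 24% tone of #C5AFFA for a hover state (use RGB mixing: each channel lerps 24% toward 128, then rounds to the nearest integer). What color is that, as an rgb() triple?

rgb(180, 164, 221)

#C5AFFA is rgb(197, 175, 250).
A 24% tone moves each channel 24% toward 128:
  R: 197 − 16.56 = 180.44 → 180
  G: 175 + 0.24×(128−175) = 175 − 11.28 = 163.72 → 164
  B: 250 − 29.28 = 220.72 → 221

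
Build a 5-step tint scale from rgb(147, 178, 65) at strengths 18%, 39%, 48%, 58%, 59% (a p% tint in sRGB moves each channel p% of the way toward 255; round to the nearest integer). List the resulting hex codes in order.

18%: (147 + 19.44 = 166.44→166, 178 + 13.86 = 191.86→192, 65 + 34.2 = 99.2→99) → #A6C063
39%: (147 + 42.12 = 189.12→189, 178 + 30.03 = 208.03→208, 65 + 74.1 = 139.1→139) → #BDD08B
48%: (147 + 51.84 = 198.84→199, 178 + 36.96 = 214.96→215, 65 + 91.2 = 156.2→156) → #C7D79C
58%: (147 + 62.64 = 209.64→210, 178 + 44.66 = 222.66→223, 65 + 110.2 = 175.2→175) → #D2DFAF
59%: (147 + 63.72 = 210.72→211, 178 + 45.43 = 223.43→223, 65 + 112.1 = 177.1→177) → #D3DFB1

#A6C063, #BDD08B, #C7D79C, #D2DFAF, #D3DFB1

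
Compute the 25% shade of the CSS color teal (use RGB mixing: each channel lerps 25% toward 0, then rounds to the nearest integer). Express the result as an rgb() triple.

rgb(0, 96, 96)

CSS teal is rgb(0, 128, 128).
A 25% shade moves each channel 25% toward 0:
  R: 0 + 0.25×(0−0) = 0 + 0 = 0 → 0
  G: 128 + 0.25×(0−128) = 128 − 32 = 96 → 96
  B: 128 − 32 = 96 → 96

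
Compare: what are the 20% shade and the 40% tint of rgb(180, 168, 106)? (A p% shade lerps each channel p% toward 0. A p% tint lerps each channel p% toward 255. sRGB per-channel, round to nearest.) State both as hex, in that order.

#908655, #d2cba6

20% shade:
  R: 180 + 0.2×(0−180) = 180 − 36 = 144 → 144
  G: 168 − 33.6 = 134.4 → 134
  B: 106 + 0.2×(0−106) = 106 − 21.2 = 84.8 → 85
  → #908655
40% tint:
  R: 180 + 0.4×(255−180) = 180 + 30 = 210 → 210
  G: 168 + 0.4×(255−168) = 168 + 34.8 = 202.8 → 203
  B: 106 + 0.4×(255−106) = 106 + 59.6 = 165.6 → 166
  → #d2cba6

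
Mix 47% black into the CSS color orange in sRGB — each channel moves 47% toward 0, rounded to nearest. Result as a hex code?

CSS orange is rgb(255, 165, 0).
A 47% shade moves each channel 47% toward 0:
  R: 255 + 0.47×(0−255) = 255 − 119.85 = 135.15 → 135
  G: 165 − 77.55 = 87.45 → 87
  B: 0 + 0.47×(0−0) = 0 + 0 = 0 → 0
rgb(135, 87, 0) = #875700.

#875700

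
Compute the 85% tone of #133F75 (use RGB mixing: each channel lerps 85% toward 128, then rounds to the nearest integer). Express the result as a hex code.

#70767E

#133F75 is rgb(19, 63, 117).
Lerp each channel 85% toward 128:
  R: 19 + 92.65 = 111.65 → 112
  G: 63 + 0.85×(128−63) = 63 + 55.25 = 118.25 → 118
  B: 117 + 0.85×(128−117) = 117 + 9.35 = 126.35 → 126
rgb(112, 118, 126) = #70767E.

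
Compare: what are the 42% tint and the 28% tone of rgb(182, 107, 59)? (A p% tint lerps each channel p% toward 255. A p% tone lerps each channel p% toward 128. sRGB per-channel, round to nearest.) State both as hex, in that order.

#D5A98D, #A7714E

42% tint:
  R: 182 + 0.42×(255−182) = 182 + 30.66 = 212.66 → 213
  G: 107 + 0.42×(255−107) = 107 + 62.16 = 169.16 → 169
  B: 59 + 82.32 = 141.32 → 141
  → #D5A98D
28% tone:
  R: 182 + 0.28×(128−182) = 182 − 15.12 = 166.88 → 167
  G: 107 + 5.88 = 112.88 → 113
  B: 59 + 0.28×(128−59) = 59 + 19.32 = 78.32 → 78
  → #A7714E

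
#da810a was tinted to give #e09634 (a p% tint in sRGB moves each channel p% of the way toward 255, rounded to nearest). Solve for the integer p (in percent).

17%

#da810a is rgb(218, 129, 10); #e09634 is rgb(224, 150, 52).
On the B channel (widest range): 52 ≈ 10 + (p/100)(255 − 10), so p ≈ 100×(52 − 10)/(255 − 10) = 4200/245 = 17.14.
p = 17 reproduces all three channels after rounding.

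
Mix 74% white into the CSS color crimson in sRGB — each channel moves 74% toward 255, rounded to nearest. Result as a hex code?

CSS crimson is rgb(220, 20, 60).
A 74% tint moves each channel 74% toward 255:
  R: 220 + 0.74×(255−220) = 220 + 25.9 = 245.9 → 246
  G: 20 + 0.74×(255−20) = 20 + 173.9 = 193.9 → 194
  B: 60 + 144.3 = 204.3 → 204
rgb(246, 194, 204) = #f6c2cc.

#f6c2cc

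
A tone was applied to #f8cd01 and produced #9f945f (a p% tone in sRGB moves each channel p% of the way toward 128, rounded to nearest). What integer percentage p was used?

#f8cd01 is rgb(248, 205, 1); #9f945f is rgb(159, 148, 95).
On the B channel (widest range): 95 ≈ 1 + (p/100)(128 − 1), so p ≈ 100×(95 − 1)/(128 − 1) = 9400/127 = 74.02.
p = 74 reproduces all three channels after rounding.

74%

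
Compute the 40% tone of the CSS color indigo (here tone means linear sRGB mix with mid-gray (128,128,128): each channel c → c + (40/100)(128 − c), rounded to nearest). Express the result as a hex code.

#603381

CSS indigo is rgb(75, 0, 130).
Per channel, c → c + 0.4(128 − c):
  R: 75 + 21.2 = 96.2 → 96
  G: 0 + 0.4×(128−0) = 0 + 51.2 = 51.2 → 51
  B: 130 + 0.4×(128−130) = 130 − 0.8 = 129.2 → 129
rgb(96, 51, 129) = #603381.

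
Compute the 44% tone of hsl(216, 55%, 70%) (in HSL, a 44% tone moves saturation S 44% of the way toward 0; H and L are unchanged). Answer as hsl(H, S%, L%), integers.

hsl(216, 31%, 70%)

S moves 44% from 55 toward 0: 55 − 24.2 = 30.8 → 31.
H and L are unchanged.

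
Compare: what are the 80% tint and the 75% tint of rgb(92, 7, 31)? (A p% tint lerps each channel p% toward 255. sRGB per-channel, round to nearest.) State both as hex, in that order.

80% tint:
  R: 92 + 0.8×(255−92) = 92 + 130.4 = 222.4 → 222
  G: 7 + 0.8×(255−7) = 7 + 198.4 = 205.4 → 205
  B: 31 + 179.2 = 210.2 → 210
  → #decdd2
75% tint:
  R: 92 + 122.25 = 214.25 → 214
  G: 7 + 0.75×(255−7) = 7 + 186 = 193 → 193
  B: 31 + 0.75×(255−31) = 31 + 168 = 199 → 199
  → #d6c1c7

#decdd2, #d6c1c7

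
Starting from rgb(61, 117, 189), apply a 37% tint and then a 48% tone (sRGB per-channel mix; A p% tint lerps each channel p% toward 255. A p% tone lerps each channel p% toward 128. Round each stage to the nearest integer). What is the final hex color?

Per channel, c → c + 0.37(255 − c):
  R: 61 + 0.37×(255−61) = 61 + 71.78 = 132.78 → 133
  G: 117 + 0.37×(255−117) = 117 + 51.06 = 168.06 → 168
  B: 189 + 24.42 = 213.42 → 213
After the tint: rgb(133, 168, 213) = #85a8d5.
Per channel, c → c + 0.48(128 − c):
  R: 133 + 0.48×(128−133) = 133 − 2.4 = 130.6 → 131
  G: 168 + 0.48×(128−168) = 168 − 19.2 = 148.8 → 149
  B: 213 + 0.48×(128−213) = 213 − 40.8 = 172.2 → 172
rgb(131, 149, 172) = #8395ac.

#8395ac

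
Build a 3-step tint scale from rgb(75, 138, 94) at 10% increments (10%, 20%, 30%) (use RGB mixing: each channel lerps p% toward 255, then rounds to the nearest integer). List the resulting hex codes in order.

#5d966e, #6fa17e, #81ad8e

10%: (75 + 18 = 93→93, 138 + 11.7 = 149.7→150, 94 + 16.1 = 110.1→110) → #5d966e
20%: (75 + 36 = 111→111, 138 + 23.4 = 161.4→161, 94 + 32.2 = 126.2→126) → #6fa17e
30%: (75 + 54 = 129→129, 138 + 35.1 = 173.1→173, 94 + 48.3 = 142.3→142) → #81ad8e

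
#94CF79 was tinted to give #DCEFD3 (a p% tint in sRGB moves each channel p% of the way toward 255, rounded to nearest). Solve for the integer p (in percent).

67%

#94CF79 is rgb(148, 207, 121); #DCEFD3 is rgb(220, 239, 211).
On the B channel (widest range): 211 ≈ 121 + (p/100)(255 − 121), so p ≈ 100×(211 − 121)/(255 − 121) = 9000/134 = 67.16.
p = 67 reproduces all three channels after rounding.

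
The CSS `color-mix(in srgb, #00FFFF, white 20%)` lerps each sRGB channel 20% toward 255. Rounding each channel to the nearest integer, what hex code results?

#00FFFF is rgb(0, 255, 255).
A 20% tint moves each channel 20% toward 255:
  R: 0 + 51 = 51 → 51
  G: 255 + 0 = 255 → 255
  B: 255 + 0 = 255 → 255
rgb(51, 255, 255) = #33FFFF.

#33FFFF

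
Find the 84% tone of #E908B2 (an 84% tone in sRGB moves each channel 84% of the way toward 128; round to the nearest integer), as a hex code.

#916D88

#E908B2 is rgb(233, 8, 178).
Per channel, c → c + 0.84(128 − c):
  R: 233 − 88.2 = 144.8 → 145
  G: 8 + 0.84×(128−8) = 8 + 100.8 = 108.8 → 109
  B: 178 + 0.84×(128−178) = 178 − 42 = 136 → 136
rgb(145, 109, 136) = #916D88.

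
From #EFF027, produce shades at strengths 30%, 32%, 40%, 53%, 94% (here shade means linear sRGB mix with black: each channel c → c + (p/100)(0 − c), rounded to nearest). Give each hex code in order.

#EFF027 is rgb(239, 240, 39).
30%: (239 − 71.7 = 167.3→167, 240 − 72 = 168→168, 39 − 11.7 = 27.3→27) → #A7A81B
32%: (239 − 76.48 = 162.52→163, 240 − 76.8 = 163.2→163, 39 − 12.48 = 26.52→27) → #A3A31B
40%: (239 − 95.6 = 143.4→143, 240 − 96 = 144→144, 39 − 15.6 = 23.4→23) → #8F9017
53%: (239 − 126.67 = 112.33→112, 240 − 127.2 = 112.8→113, 39 − 20.67 = 18.33→18) → #707112
94%: (239 − 224.66 = 14.34→14, 240 − 225.6 = 14.4→14, 39 − 36.66 = 2.34→2) → #0E0E02

#A7A81B, #A3A31B, #8F9017, #707112, #0E0E02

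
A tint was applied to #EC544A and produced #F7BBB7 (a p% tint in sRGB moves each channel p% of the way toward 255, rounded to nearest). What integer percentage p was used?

60%

#EC544A is rgb(236, 84, 74); #F7BBB7 is rgb(247, 187, 183).
On the B channel (widest range): 183 ≈ 74 + (p/100)(255 − 74), so p ≈ 100×(183 − 74)/(255 − 74) = 10900/181 = 60.22.
p = 60 reproduces all three channels after rounding.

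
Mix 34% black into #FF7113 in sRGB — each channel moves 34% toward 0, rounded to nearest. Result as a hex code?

#FF7113 is rgb(255, 113, 19).
A 34% shade moves each channel 34% toward 0:
  R: 255 + 0.34×(0−255) = 255 − 86.7 = 168.3 → 168
  G: 113 − 38.42 = 74.58 → 75
  B: 19 + 0.34×(0−19) = 19 − 6.46 = 12.54 → 13
rgb(168, 75, 13) = #A84B0D.

#A84B0D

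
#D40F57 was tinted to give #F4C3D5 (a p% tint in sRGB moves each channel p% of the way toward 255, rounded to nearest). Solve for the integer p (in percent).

#D40F57 is rgb(212, 15, 87); #F4C3D5 is rgb(244, 195, 213).
On the G channel (widest range): 195 ≈ 15 + (p/100)(255 − 15), so p ≈ 100×(195 − 15)/(255 − 15) = 18000/240 = 75.00.
p = 75 reproduces all three channels after rounding.

75%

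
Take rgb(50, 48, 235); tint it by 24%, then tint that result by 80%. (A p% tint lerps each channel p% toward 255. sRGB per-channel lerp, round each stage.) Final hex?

#E0E0FC

Lerp each channel 24% toward 255:
  R: 50 + 49.2 = 99.2 → 99
  G: 48 + 0.24×(255−48) = 48 + 49.68 = 97.68 → 98
  B: 235 + 0.24×(255−235) = 235 + 4.8 = 239.8 → 240
After the tint: rgb(99, 98, 240) = #6362F0.
An 80% tint moves each channel 80% toward 255:
  R: 99 + 124.8 = 223.8 → 224
  G: 98 + 125.6 = 223.6 → 224
  B: 240 + 12 = 252 → 252
rgb(224, 224, 252) = #E0E0FC.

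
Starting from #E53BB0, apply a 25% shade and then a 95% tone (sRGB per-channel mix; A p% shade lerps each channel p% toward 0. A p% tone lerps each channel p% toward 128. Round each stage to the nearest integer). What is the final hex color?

#E53BB0 is rgb(229, 59, 176).
A 25% shade moves each channel 25% toward 0:
  R: 229 − 57.25 = 171.75 → 172
  G: 59 + 0.25×(0−59) = 59 − 14.75 = 44.25 → 44
  B: 176 − 44 = 132 → 132
After the shade: rgb(172, 44, 132) = #AC2C84.
Lerp each channel 95% toward 128:
  R: 172 − 41.8 = 130.2 → 130
  G: 44 + 79.8 = 123.8 → 124
  B: 132 − 3.8 = 128.2 → 128
rgb(130, 124, 128) = #827C80.

#827C80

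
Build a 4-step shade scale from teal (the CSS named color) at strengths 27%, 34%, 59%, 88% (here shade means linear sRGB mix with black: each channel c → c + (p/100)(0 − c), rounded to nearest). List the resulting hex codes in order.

CSS teal is rgb(0, 128, 128).
27%: (0→0, 128 − 34.56 = 93.44→93, 128 − 34.56 = 93.44→93) → #005d5d
34%: (0→0, 128 − 43.52 = 84.48→84, 128 − 43.52 = 84.48→84) → #005454
59%: (0→0, 128 − 75.52 = 52.48→52, 128 − 75.52 = 52.48→52) → #003434
88%: (0→0, 128 − 112.64 = 15.36→15, 128 − 112.64 = 15.36→15) → #000f0f

#005d5d, #005454, #003434, #000f0f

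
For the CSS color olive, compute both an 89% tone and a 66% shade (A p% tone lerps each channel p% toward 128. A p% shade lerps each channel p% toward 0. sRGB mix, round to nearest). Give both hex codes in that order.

#808072, #2C2C00

CSS olive is rgb(128, 128, 0).
89% tone:
  R: 128 + 0.89×(128−128) = 128 + 0 = 128 → 128
  G: 128 + 0.89×(128−128) = 128 + 0 = 128 → 128
  B: 0 + 113.92 = 113.92 → 114
  → #808072
66% shade:
  R: 128 + 0.66×(0−128) = 128 − 84.48 = 43.52 → 44
  G: 128 + 0.66×(0−128) = 128 − 84.48 = 43.52 → 44
  B: 0 + 0.66×(0−0) = 0 + 0 = 0 → 0
  → #2C2C00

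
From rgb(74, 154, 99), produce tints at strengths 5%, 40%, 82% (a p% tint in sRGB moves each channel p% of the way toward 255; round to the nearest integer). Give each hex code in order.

#539f6b, #92c2a1, #deede3

5%: (74 + 9.05 = 83.05→83, 154 + 5.05 = 159.05→159, 99 + 7.8 = 106.8→107) → #539f6b
40%: (74 + 72.4 = 146.4→146, 154 + 40.4 = 194.4→194, 99 + 62.4 = 161.4→161) → #92c2a1
82%: (74 + 148.42 = 222.42→222, 154 + 82.82 = 236.82→237, 99 + 127.92 = 226.92→227) → #deede3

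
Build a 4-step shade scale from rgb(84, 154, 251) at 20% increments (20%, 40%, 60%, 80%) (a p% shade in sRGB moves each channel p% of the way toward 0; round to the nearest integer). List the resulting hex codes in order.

#437BC9, #325C97, #223E64, #111F32

20%: (84 − 16.8 = 67.2→67, 154 − 30.8 = 123.2→123, 251 − 50.2 = 200.8→201) → #437BC9
40%: (84 − 33.6 = 50.4→50, 154 − 61.6 = 92.4→92, 251 − 100.4 = 150.6→151) → #325C97
60%: (84 − 50.4 = 33.6→34, 154 − 92.4 = 61.6→62, 251 − 150.6 = 100.4→100) → #223E64
80%: (84 − 67.2 = 16.8→17, 154 − 123.2 = 30.8→31, 251 − 200.8 = 50.2→50) → #111F32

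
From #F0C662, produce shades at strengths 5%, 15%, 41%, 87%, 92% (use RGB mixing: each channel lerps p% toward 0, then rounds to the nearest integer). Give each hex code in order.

#E4BC5D, #CCA853, #8E753A, #1F1A0D, #131008

#F0C662 is rgb(240, 198, 98).
5%: (240 − 12 = 228→228, 198 − 9.9 = 188.1→188, 98 − 4.9 = 93.1→93) → #E4BC5D
15%: (240 − 36 = 204→204, 198 − 29.7 = 168.3→168, 98 − 14.7 = 83.3→83) → #CCA853
41%: (240 − 98.4 = 141.6→142, 198 − 81.18 = 116.82→117, 98 − 40.18 = 57.82→58) → #8E753A
87%: (240 − 208.8 = 31.2→31, 198 − 172.26 = 25.74→26, 98 − 85.26 = 12.74→13) → #1F1A0D
92%: (240 − 220.8 = 19.2→19, 198 − 182.16 = 15.84→16, 98 − 90.16 = 7.84→8) → #131008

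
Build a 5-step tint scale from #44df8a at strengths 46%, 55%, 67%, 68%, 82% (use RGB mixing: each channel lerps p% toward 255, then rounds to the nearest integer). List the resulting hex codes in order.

#9aeec0, #abf1ca, #c1f4d8, #c3f5da, #ddf9ea

#44df8a is rgb(68, 223, 138).
46%: (68 + 86.02 = 154.02→154, 223 + 14.72 = 237.72→238, 138 + 53.82 = 191.82→192) → #9aeec0
55%: (68 + 102.85 = 170.85→171, 223 + 17.6 = 240.6→241, 138 + 64.35 = 202.35→202) → #abf1ca
67%: (68 + 125.29 = 193.29→193, 223 + 21.44 = 244.44→244, 138 + 78.39 = 216.39→216) → #c1f4d8
68%: (68 + 127.16 = 195.16→195, 223 + 21.76 = 244.76→245, 138 + 79.56 = 217.56→218) → #c3f5da
82%: (68 + 153.34 = 221.34→221, 223 + 26.24 = 249.24→249, 138 + 95.94 = 233.94→234) → #ddf9ea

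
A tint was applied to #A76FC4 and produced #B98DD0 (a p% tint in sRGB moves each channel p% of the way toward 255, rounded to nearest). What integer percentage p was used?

#A76FC4 is rgb(167, 111, 196); #B98DD0 is rgb(185, 141, 208).
On the G channel (widest range): 141 ≈ 111 + (p/100)(255 − 111), so p ≈ 100×(141 − 111)/(255 − 111) = 3000/144 = 20.83.
p = 21 reproduces all three channels after rounding.

21%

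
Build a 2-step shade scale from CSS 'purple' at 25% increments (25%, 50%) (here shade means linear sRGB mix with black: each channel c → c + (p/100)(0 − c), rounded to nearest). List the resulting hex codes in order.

#600060, #400040

CSS purple is rgb(128, 0, 128).
25%: (128 − 32 = 96→96, 0→0, 128 − 32 = 96→96) → #600060
50%: (128 − 64 = 64→64, 0→0, 128 − 64 = 64→64) → #400040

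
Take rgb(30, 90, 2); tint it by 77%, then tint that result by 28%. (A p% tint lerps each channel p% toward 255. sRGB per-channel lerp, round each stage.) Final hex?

Lerp each channel 77% toward 255:
  R: 30 + 173.25 = 203.25 → 203
  G: 90 + 127.05 = 217.05 → 217
  B: 2 + 194.81 = 196.81 → 197
After the tint: rgb(203, 217, 197) = #CBD9C5.
Lerp each channel 28% toward 255:
  R: 203 + 0.28×(255−203) = 203 + 14.56 = 217.56 → 218
  G: 217 + 0.28×(255−217) = 217 + 10.64 = 227.64 → 228
  B: 197 + 0.28×(255−197) = 197 + 16.24 = 213.24 → 213
rgb(218, 228, 213) = #DAE4D5.

#DAE4D5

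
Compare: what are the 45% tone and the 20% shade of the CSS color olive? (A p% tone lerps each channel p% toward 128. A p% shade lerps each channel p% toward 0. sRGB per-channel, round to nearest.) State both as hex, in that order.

CSS olive is rgb(128, 128, 0).
45% tone:
  R: 128 + 0 = 128 → 128
  G: 128 + 0.45×(128−128) = 128 + 0 = 128 → 128
  B: 0 + 57.6 = 57.6 → 58
  → #80803A
20% shade:
  R: 128 + 0.2×(0−128) = 128 − 25.6 = 102.4 → 102
  G: 128 + 0.2×(0−128) = 128 − 25.6 = 102.4 → 102
  B: 0 + 0.2×(0−0) = 0 + 0 = 0 → 0
  → #666600

#80803A, #666600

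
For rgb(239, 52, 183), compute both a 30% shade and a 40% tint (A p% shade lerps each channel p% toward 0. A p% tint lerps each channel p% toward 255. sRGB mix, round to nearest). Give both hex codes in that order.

#A72480, #F585D4

30% shade:
  R: 239 − 71.7 = 167.3 → 167
  G: 52 + 0.3×(0−52) = 52 − 15.6 = 36.4 → 36
  B: 183 + 0.3×(0−183) = 183 − 54.9 = 128.1 → 128
  → #A72480
40% tint:
  R: 239 + 0.4×(255−239) = 239 + 6.4 = 245.4 → 245
  G: 52 + 81.2 = 133.2 → 133
  B: 183 + 0.4×(255−183) = 183 + 28.8 = 211.8 → 212
  → #F585D4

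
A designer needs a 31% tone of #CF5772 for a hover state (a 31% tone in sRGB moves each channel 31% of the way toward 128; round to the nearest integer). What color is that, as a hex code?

#B76476

#CF5772 is rgb(207, 87, 114).
Per channel, c → c + 0.31(128 − c):
  R: 207 − 24.49 = 182.51 → 183
  G: 87 + 0.31×(128−87) = 87 + 12.71 = 99.71 → 100
  B: 114 + 4.34 = 118.34 → 118
rgb(183, 100, 118) = #B76476.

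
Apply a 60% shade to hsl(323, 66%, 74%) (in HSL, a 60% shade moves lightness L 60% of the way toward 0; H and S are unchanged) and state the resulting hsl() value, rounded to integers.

hsl(323, 66%, 30%)

L moves 60% from 74 toward 0: 74 − 44.4 = 29.6 → 30.
H and S are unchanged.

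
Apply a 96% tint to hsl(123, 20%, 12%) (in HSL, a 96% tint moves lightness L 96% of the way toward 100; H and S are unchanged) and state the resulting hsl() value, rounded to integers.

hsl(123, 20%, 96%)

L moves 96% from 12 toward 100: 12 + 84.48 = 96.48 → 96.
H and S are unchanged.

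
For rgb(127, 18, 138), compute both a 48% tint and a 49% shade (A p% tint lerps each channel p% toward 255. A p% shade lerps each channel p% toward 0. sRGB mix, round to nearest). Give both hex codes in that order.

#bc84c2, #410946

48% tint:
  R: 127 + 61.44 = 188.44 → 188
  G: 18 + 113.76 = 131.76 → 132
  B: 138 + 0.48×(255−138) = 138 + 56.16 = 194.16 → 194
  → #bc84c2
49% shade:
  R: 127 − 62.23 = 64.77 → 65
  G: 18 + 0.49×(0−18) = 18 − 8.82 = 9.18 → 9
  B: 138 + 0.49×(0−138) = 138 − 67.62 = 70.38 → 70
  → #410946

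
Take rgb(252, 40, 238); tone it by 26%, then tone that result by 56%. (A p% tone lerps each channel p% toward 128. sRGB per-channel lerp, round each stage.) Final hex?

A 26% tone moves each channel 26% toward 128:
  R: 252 + 0.26×(128−252) = 252 − 32.24 = 219.76 → 220
  G: 40 + 22.88 = 62.88 → 63
  B: 238 − 28.6 = 209.4 → 209
After the tone: rgb(220, 63, 209) = #dc3fd1.
A 56% tone moves each channel 56% toward 128:
  R: 220 − 51.52 = 168.48 → 168
  G: 63 + 0.56×(128−63) = 63 + 36.4 = 99.4 → 99
  B: 209 − 45.36 = 163.64 → 164
rgb(168, 99, 164) = #a863a4.

#a863a4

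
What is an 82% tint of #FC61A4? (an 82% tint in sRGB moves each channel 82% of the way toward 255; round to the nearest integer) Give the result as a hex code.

#FC61A4 is rgb(252, 97, 164).
Per channel, c → c + 0.82(255 − c):
  R: 252 + 0.82×(255−252) = 252 + 2.46 = 254.46 → 254
  G: 97 + 129.56 = 226.56 → 227
  B: 164 + 74.62 = 238.62 → 239
rgb(254, 227, 239) = #FEE3EF.

#FEE3EF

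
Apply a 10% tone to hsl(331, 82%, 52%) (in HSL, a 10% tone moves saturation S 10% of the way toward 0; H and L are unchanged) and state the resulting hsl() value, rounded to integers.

S moves 10% from 82 toward 0: 82 − 8.2 = 73.8 → 74.
H and L are unchanged.

hsl(331, 74%, 52%)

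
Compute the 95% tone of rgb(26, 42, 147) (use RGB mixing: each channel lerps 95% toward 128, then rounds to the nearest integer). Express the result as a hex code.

A 95% tone moves each channel 95% toward 128:
  R: 26 + 96.9 = 122.9 → 123
  G: 42 + 81.7 = 123.7 → 124
  B: 147 − 18.05 = 128.95 → 129
rgb(123, 124, 129) = #7B7C81.

#7B7C81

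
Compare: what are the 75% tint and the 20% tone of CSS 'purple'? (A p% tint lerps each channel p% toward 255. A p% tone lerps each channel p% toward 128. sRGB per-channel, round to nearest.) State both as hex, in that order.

#dfbfdf, #801a80

CSS purple is rgb(128, 0, 128).
75% tint:
  R: 128 + 95.25 = 223.25 → 223
  G: 0 + 191.25 = 191.25 → 191
  B: 128 + 0.75×(255−128) = 128 + 95.25 = 223.25 → 223
  → #dfbfdf
20% tone:
  R: 128 + 0 = 128 → 128
  G: 0 + 0.2×(128−0) = 0 + 25.6 = 25.6 → 26
  B: 128 + 0.2×(128−128) = 128 + 0 = 128 → 128
  → #801a80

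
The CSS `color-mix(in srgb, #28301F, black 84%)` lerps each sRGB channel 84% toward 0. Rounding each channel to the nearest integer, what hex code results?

#060805

#28301F is rgb(40, 48, 31).
Lerp each channel 84% toward 0:
  R: 40 + 0.84×(0−40) = 40 − 33.6 = 6.4 → 6
  G: 48 + 0.84×(0−48) = 48 − 40.32 = 7.68 → 8
  B: 31 + 0.84×(0−31) = 31 − 26.04 = 4.96 → 5
rgb(6, 8, 5) = #060805.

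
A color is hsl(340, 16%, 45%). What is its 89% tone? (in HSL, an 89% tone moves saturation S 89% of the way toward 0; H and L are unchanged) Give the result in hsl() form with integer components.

hsl(340, 2%, 45%)

S moves 89% from 16 toward 0: 16 − 14.24 = 1.76 → 2.
H and L are unchanged.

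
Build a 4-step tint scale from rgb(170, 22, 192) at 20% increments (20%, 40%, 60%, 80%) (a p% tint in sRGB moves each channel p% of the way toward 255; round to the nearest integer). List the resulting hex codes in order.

20%: (170 + 17 = 187→187, 22 + 46.6 = 68.6→69, 192 + 12.6 = 204.6→205) → #BB45CD
40%: (170 + 34 = 204→204, 22 + 93.2 = 115.2→115, 192 + 25.2 = 217.2→217) → #CC73D9
60%: (170 + 51 = 221→221, 22 + 139.8 = 161.8→162, 192 + 37.8 = 229.8→230) → #DDA2E6
80%: (170 + 68 = 238→238, 22 + 186.4 = 208.4→208, 192 + 50.4 = 242.4→242) → #EED0F2

#BB45CD, #CC73D9, #DDA2E6, #EED0F2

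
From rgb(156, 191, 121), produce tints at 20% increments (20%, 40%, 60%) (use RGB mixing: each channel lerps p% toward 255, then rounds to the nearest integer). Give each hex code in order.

20%: (156 + 19.8 = 175.8→176, 191 + 12.8 = 203.8→204, 121 + 26.8 = 147.8→148) → #b0cc94
40%: (156 + 39.6 = 195.6→196, 191 + 25.6 = 216.6→217, 121 + 53.6 = 174.6→175) → #c4d9af
60%: (156 + 59.4 = 215.4→215, 191 + 38.4 = 229.4→229, 121 + 80.4 = 201.4→201) → #d7e5c9

#b0cc94, #c4d9af, #d7e5c9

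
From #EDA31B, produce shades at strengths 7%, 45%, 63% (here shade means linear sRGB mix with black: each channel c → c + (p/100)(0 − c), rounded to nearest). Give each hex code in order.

#DC9819, #825A0F, #583C0A

#EDA31B is rgb(237, 163, 27).
7%: (237 − 16.59 = 220.41→220, 163 − 11.41 = 151.59→152, 27 − 1.89 = 25.11→25) → #DC9819
45%: (237 − 106.65 = 130.35→130, 163 − 73.35 = 89.65→90, 27 − 12.15 = 14.85→15) → #825A0F
63%: (237 − 149.31 = 87.69→88, 163 − 102.69 = 60.31→60, 27 − 17.01 = 9.99→10) → #583C0A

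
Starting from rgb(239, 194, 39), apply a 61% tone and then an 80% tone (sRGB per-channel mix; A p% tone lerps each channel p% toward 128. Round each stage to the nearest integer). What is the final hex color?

Lerp each channel 61% toward 128:
  R: 239 + 0.61×(128−239) = 239 − 67.71 = 171.29 → 171
  G: 194 + 0.61×(128−194) = 194 − 40.26 = 153.74 → 154
  B: 39 + 54.29 = 93.29 → 93
After the tone: rgb(171, 154, 93) = #ab9a5d.
Lerp each channel 80% toward 128:
  R: 171 + 0.8×(128−171) = 171 − 34.4 = 136.6 → 137
  G: 154 − 20.8 = 133.2 → 133
  B: 93 + 0.8×(128−93) = 93 + 28 = 121 → 121
rgb(137, 133, 121) = #898579.

#898579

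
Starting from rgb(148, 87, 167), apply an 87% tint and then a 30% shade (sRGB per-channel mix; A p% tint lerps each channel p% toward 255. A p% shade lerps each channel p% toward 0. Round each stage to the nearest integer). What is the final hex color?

#a9a3ab

Per channel, c → c + 0.87(255 − c):
  R: 148 + 0.87×(255−148) = 148 + 93.09 = 241.09 → 241
  G: 87 + 0.87×(255−87) = 87 + 146.16 = 233.16 → 233
  B: 167 + 0.87×(255−167) = 167 + 76.56 = 243.56 → 244
After the tint: rgb(241, 233, 244) = #f1e9f4.
Per channel, c → c + 0.3(0 − c):
  R: 241 + 0.3×(0−241) = 241 − 72.3 = 168.7 → 169
  G: 233 + 0.3×(0−233) = 233 − 69.9 = 163.1 → 163
  B: 244 + 0.3×(0−244) = 244 − 73.2 = 170.8 → 171
rgb(169, 163, 171) = #a9a3ab.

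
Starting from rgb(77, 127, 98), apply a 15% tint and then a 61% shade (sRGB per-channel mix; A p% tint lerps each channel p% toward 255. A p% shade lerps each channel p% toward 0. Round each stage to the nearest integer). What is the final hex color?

#293930

A 15% tint moves each channel 15% toward 255:
  R: 77 + 0.15×(255−77) = 77 + 26.7 = 103.7 → 104
  G: 127 + 0.15×(255−127) = 127 + 19.2 = 146.2 → 146
  B: 98 + 0.15×(255−98) = 98 + 23.55 = 121.55 → 122
After the tint: rgb(104, 146, 122) = #68927A.
Per channel, c → c + 0.61(0 − c):
  R: 104 + 0.61×(0−104) = 104 − 63.44 = 40.56 → 41
  G: 146 − 89.06 = 56.94 → 57
  B: 122 + 0.61×(0−122) = 122 − 74.42 = 47.58 → 48
rgb(41, 57, 48) = #293930.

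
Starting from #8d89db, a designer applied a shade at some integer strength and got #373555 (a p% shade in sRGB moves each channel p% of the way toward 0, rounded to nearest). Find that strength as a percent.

61%

#8d89db is rgb(141, 137, 219); #373555 is rgb(55, 53, 85).
On the B channel (widest range): 85 ≈ 219 + (p/100)(0 − 219), so p ≈ 100×(85 − 219)/(0 − 219) = -13400/-219 = 61.19.
p = 61 reproduces all three channels after rounding.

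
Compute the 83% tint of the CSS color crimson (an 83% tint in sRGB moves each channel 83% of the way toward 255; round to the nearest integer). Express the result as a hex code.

CSS crimson is rgb(220, 20, 60).
An 83% tint moves each channel 83% toward 255:
  R: 220 + 0.83×(255−220) = 220 + 29.05 = 249.05 → 249
  G: 20 + 195.05 = 215.05 → 215
  B: 60 + 0.83×(255−60) = 60 + 161.85 = 221.85 → 222
rgb(249, 215, 222) = #F9D7DE.

#F9D7DE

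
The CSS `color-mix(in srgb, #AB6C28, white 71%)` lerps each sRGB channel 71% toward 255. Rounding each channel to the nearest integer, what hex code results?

#E7D4C1

#AB6C28 is rgb(171, 108, 40).
A 71% tint moves each channel 71% toward 255:
  R: 171 + 0.71×(255−171) = 171 + 59.64 = 230.64 → 231
  G: 108 + 0.71×(255−108) = 108 + 104.37 = 212.37 → 212
  B: 40 + 0.71×(255−40) = 40 + 152.65 = 192.65 → 193
rgb(231, 212, 193) = #E7D4C1.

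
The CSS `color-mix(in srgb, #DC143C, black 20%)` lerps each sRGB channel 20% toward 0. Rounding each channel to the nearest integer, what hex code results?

#B01030

#DC143C is rgb(220, 20, 60).
A 20% shade moves each channel 20% toward 0:
  R: 220 + 0.2×(0−220) = 220 − 44 = 176 → 176
  G: 20 + 0.2×(0−20) = 20 − 4 = 16 → 16
  B: 60 − 12 = 48 → 48
rgb(176, 16, 48) = #B01030.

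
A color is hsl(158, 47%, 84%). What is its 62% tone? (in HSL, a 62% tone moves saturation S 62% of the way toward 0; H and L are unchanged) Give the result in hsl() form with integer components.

S moves 62% from 47 toward 0: 47 − 29.14 = 17.86 → 18.
H and L are unchanged.

hsl(158, 18%, 84%)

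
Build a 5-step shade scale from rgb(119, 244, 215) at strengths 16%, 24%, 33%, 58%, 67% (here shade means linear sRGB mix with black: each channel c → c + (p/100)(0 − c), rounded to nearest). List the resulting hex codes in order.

#64CDB5, #5AB9A3, #50A390, #32665A, #275147

16%: (119 − 19.04 = 99.96→100, 244 − 39.04 = 204.96→205, 215 − 34.4 = 180.6→181) → #64CDB5
24%: (119 − 28.56 = 90.44→90, 244 − 58.56 = 185.44→185, 215 − 51.6 = 163.4→163) → #5AB9A3
33%: (119 − 39.27 = 79.73→80, 244 − 80.52 = 163.48→163, 215 − 70.95 = 144.05→144) → #50A390
58%: (119 − 69.02 = 49.98→50, 244 − 141.52 = 102.48→102, 215 − 124.7 = 90.3→90) → #32665A
67%: (119 − 79.73 = 39.27→39, 244 − 163.48 = 80.52→81, 215 − 144.05 = 70.95→71) → #275147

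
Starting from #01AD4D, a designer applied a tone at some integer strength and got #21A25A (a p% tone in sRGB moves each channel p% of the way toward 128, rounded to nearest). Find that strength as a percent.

25%

#01AD4D is rgb(1, 173, 77); #21A25A is rgb(33, 162, 90).
On the R channel (widest range): 33 ≈ 1 + (p/100)(128 − 1), so p ≈ 100×(33 − 1)/(128 − 1) = 3200/127 = 25.20.
p = 25 reproduces all three channels after rounding.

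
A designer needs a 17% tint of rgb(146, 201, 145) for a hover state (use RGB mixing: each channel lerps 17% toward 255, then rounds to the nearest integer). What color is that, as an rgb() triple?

Per channel, c → c + 0.17(255 − c):
  R: 146 + 0.17×(255−146) = 146 + 18.53 = 164.53 → 165
  G: 201 + 0.17×(255−201) = 201 + 9.18 = 210.18 → 210
  B: 145 + 18.7 = 163.7 → 164

rgb(165, 210, 164)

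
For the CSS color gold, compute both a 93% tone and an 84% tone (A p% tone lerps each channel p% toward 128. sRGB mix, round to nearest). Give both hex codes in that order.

CSS gold is rgb(255, 215, 0).
93% tone:
  R: 255 − 118.11 = 136.89 → 137
  G: 215 + 0.93×(128−215) = 215 − 80.91 = 134.09 → 134
  B: 0 + 119.04 = 119.04 → 119
  → #898677
84% tone:
  R: 255 + 0.84×(128−255) = 255 − 106.68 = 148.32 → 148
  G: 215 + 0.84×(128−215) = 215 − 73.08 = 141.92 → 142
  B: 0 + 0.84×(128−0) = 0 + 107.52 = 107.52 → 108
  → #948E6C

#898677, #948E6C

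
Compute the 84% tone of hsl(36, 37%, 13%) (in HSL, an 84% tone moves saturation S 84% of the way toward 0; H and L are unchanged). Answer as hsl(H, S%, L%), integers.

S moves 84% from 37 toward 0: 37 − 31.08 = 5.92 → 6.
H and L are unchanged.

hsl(36, 6%, 13%)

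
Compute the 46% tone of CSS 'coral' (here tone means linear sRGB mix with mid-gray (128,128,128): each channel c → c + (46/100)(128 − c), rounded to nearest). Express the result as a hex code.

#c57f66

CSS coral is rgb(255, 127, 80).
Lerp each channel 46% toward 128:
  R: 255 + 0.46×(128−255) = 255 − 58.42 = 196.58 → 197
  G: 127 + 0.46 = 127.46 → 127
  B: 80 + 0.46×(128−80) = 80 + 22.08 = 102.08 → 102
rgb(197, 127, 102) = #c57f66.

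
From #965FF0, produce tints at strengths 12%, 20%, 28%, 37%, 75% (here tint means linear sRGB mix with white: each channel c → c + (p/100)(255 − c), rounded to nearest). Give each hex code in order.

#A372F2, #AB7FF3, #B38CF4, #BD9AF6, #E5D7FB

#965FF0 is rgb(150, 95, 240).
12%: (150 + 12.6 = 162.6→163, 95 + 19.2 = 114.2→114, 240 + 1.8 = 241.8→242) → #A372F2
20%: (150 + 21 = 171→171, 95 + 32 = 127→127, 240 + 3 = 243→243) → #AB7FF3
28%: (150 + 29.4 = 179.4→179, 95 + 44.8 = 139.8→140, 240 + 4.2 = 244.2→244) → #B38CF4
37%: (150 + 38.85 = 188.85→189, 95 + 59.2 = 154.2→154, 240 + 5.55 = 245.55→246) → #BD9AF6
75%: (150 + 78.75 = 228.75→229, 95 + 120 = 215→215, 240 + 11.25 = 251.25→251) → #E5D7FB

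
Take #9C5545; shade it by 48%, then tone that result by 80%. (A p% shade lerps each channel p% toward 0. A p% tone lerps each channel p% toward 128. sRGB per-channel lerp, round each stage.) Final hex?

#776F6E

#9C5545 is rgb(156, 85, 69).
A 48% shade moves each channel 48% toward 0:
  R: 156 + 0.48×(0−156) = 156 − 74.88 = 81.12 → 81
  G: 85 + 0.48×(0−85) = 85 − 40.8 = 44.2 → 44
  B: 69 − 33.12 = 35.88 → 36
After the shade: rgb(81, 44, 36) = #512C24.
Lerp each channel 80% toward 128:
  R: 81 + 0.8×(128−81) = 81 + 37.6 = 118.6 → 119
  G: 44 + 67.2 = 111.2 → 111
  B: 36 + 73.6 = 109.6 → 110
rgb(119, 111, 110) = #776F6E.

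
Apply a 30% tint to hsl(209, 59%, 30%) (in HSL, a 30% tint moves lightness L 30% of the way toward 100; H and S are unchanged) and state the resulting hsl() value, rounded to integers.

L moves 30% from 30 toward 100: 30 + 21 = 51 → 51.
H and S are unchanged.

hsl(209, 59%, 51%)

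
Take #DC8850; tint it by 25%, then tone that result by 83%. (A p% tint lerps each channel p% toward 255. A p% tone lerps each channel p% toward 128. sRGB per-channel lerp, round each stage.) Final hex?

#DC8850 is rgb(220, 136, 80).
Lerp each channel 25% toward 255:
  R: 220 + 0.25×(255−220) = 220 + 8.75 = 228.75 → 229
  G: 136 + 0.25×(255−136) = 136 + 29.75 = 165.75 → 166
  B: 80 + 0.25×(255−80) = 80 + 43.75 = 123.75 → 124
After the tint: rgb(229, 166, 124) = #E5A67C.
Lerp each channel 83% toward 128:
  R: 229 − 83.83 = 145.17 → 145
  G: 166 + 0.83×(128−166) = 166 − 31.54 = 134.46 → 134
  B: 124 + 3.32 = 127.32 → 127
rgb(145, 134, 127) = #91867F.

#91867F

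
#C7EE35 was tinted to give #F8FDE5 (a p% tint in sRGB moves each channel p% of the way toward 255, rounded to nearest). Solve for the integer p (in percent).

87%

#C7EE35 is rgb(199, 238, 53); #F8FDE5 is rgb(248, 253, 229).
On the B channel (widest range): 229 ≈ 53 + (p/100)(255 − 53), so p ≈ 100×(229 − 53)/(255 − 53) = 17600/202 = 87.13.
p = 87 reproduces all three channels after rounding.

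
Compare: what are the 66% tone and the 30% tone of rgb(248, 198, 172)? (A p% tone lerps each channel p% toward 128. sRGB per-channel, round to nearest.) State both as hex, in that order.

#A9988F, #D4B19F

66% tone:
  R: 248 − 79.2 = 168.8 → 169
  G: 198 − 46.2 = 151.8 → 152
  B: 172 + 0.66×(128−172) = 172 − 29.04 = 142.96 → 143
  → #A9988F
30% tone:
  R: 248 + 0.3×(128−248) = 248 − 36 = 212 → 212
  G: 198 + 0.3×(128−198) = 198 − 21 = 177 → 177
  B: 172 − 13.2 = 158.8 → 159
  → #D4B19F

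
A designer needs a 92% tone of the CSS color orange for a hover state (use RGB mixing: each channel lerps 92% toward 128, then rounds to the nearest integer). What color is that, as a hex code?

CSS orange is rgb(255, 165, 0).
A 92% tone moves each channel 92% toward 128:
  R: 255 − 116.84 = 138.16 → 138
  G: 165 + 0.92×(128−165) = 165 − 34.04 = 130.96 → 131
  B: 0 + 117.76 = 117.76 → 118
rgb(138, 131, 118) = #8a8376.

#8a8376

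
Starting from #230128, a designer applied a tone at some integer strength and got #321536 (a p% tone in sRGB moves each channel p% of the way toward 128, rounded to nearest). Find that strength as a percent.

16%

#230128 is rgb(35, 1, 40); #321536 is rgb(50, 21, 54).
On the G channel (widest range): 21 ≈ 1 + (p/100)(128 − 1), so p ≈ 100×(21 − 1)/(128 − 1) = 2000/127 = 15.75.
p = 16 reproduces all three channels after rounding.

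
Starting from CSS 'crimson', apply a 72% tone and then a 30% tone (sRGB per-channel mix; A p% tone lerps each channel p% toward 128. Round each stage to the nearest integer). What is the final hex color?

#926B73

CSS crimson is rgb(220, 20, 60).
A 72% tone moves each channel 72% toward 128:
  R: 220 − 66.24 = 153.76 → 154
  G: 20 + 0.72×(128−20) = 20 + 77.76 = 97.76 → 98
  B: 60 + 48.96 = 108.96 → 109
After the tone: rgb(154, 98, 109) = #9A626D.
A 30% tone moves each channel 30% toward 128:
  R: 154 − 7.8 = 146.2 → 146
  G: 98 + 9 = 107 → 107
  B: 109 + 0.3×(128−109) = 109 + 5.7 = 114.7 → 115
rgb(146, 107, 115) = #926B73.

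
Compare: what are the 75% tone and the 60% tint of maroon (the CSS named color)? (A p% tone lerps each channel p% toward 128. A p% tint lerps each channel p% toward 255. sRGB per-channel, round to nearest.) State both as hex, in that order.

CSS maroon is rgb(128, 0, 0).
75% tone:
  R: 128 + 0.75×(128−128) = 128 + 0 = 128 → 128
  G: 0 + 0.75×(128−0) = 0 + 96 = 96 → 96
  B: 0 + 0.75×(128−0) = 0 + 96 = 96 → 96
  → #806060
60% tint:
  R: 128 + 0.6×(255−128) = 128 + 76.2 = 204.2 → 204
  G: 0 + 153 = 153 → 153
  B: 0 + 0.6×(255−0) = 0 + 153 = 153 → 153
  → #CC9999

#806060, #CC9999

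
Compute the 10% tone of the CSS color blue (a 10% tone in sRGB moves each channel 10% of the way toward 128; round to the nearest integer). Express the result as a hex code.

CSS blue is rgb(0, 0, 255).
Lerp each channel 10% toward 128:
  R: 0 + 0.1×(128−0) = 0 + 12.8 = 12.8 → 13
  G: 0 + 12.8 = 12.8 → 13
  B: 255 + 0.1×(128−255) = 255 − 12.7 = 242.3 → 242
rgb(13, 13, 242) = #0D0DF2.

#0D0DF2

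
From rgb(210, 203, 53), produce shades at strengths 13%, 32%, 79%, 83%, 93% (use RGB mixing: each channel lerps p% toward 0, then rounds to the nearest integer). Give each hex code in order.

13%: (210 − 27.3 = 182.7→183, 203 − 26.39 = 176.61→177, 53 − 6.89 = 46.11→46) → #b7b12e
32%: (210 − 67.2 = 142.8→143, 203 − 64.96 = 138.04→138, 53 − 16.96 = 36.04→36) → #8f8a24
79%: (210 − 165.9 = 44.1→44, 203 − 160.37 = 42.63→43, 53 − 41.87 = 11.13→11) → #2c2b0b
83%: (210 − 174.3 = 35.7→36, 203 − 168.49 = 34.51→35, 53 − 43.99 = 9.01→9) → #242309
93%: (210 − 195.3 = 14.7→15, 203 − 188.79 = 14.21→14, 53 − 49.29 = 3.71→4) → #0f0e04

#b7b12e, #8f8a24, #2c2b0b, #242309, #0f0e04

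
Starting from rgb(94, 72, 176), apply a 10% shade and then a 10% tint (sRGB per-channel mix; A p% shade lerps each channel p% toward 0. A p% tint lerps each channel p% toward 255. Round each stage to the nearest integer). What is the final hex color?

#6654A8

A 10% shade moves each channel 10% toward 0:
  R: 94 − 9.4 = 84.6 → 85
  G: 72 − 7.2 = 64.8 → 65
  B: 176 + 0.1×(0−176) = 176 − 17.6 = 158.4 → 158
After the shade: rgb(85, 65, 158) = #55419E.
A 10% tint moves each channel 10% toward 255:
  R: 85 + 0.1×(255−85) = 85 + 17 = 102 → 102
  G: 65 + 19 = 84 → 84
  B: 158 + 0.1×(255−158) = 158 + 9.7 = 167.7 → 168
rgb(102, 84, 168) = #6654A8.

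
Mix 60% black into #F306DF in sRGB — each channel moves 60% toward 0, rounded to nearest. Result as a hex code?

#610259

#F306DF is rgb(243, 6, 223).
Per channel, c → c + 0.6(0 − c):
  R: 243 − 145.8 = 97.2 → 97
  G: 6 − 3.6 = 2.4 → 2
  B: 223 − 133.8 = 89.2 → 89
rgb(97, 2, 89) = #610259.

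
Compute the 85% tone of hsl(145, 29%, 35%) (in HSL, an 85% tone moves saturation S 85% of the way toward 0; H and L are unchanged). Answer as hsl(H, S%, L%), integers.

hsl(145, 4%, 35%)

S moves 85% from 29 toward 0: 29 − 24.65 = 4.35 → 4.
H and L are unchanged.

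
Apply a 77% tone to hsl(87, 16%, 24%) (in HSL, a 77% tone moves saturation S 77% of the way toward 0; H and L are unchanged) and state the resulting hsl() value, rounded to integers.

S moves 77% from 16 toward 0: 16 − 12.32 = 3.68 → 4.
H and L are unchanged.

hsl(87, 4%, 24%)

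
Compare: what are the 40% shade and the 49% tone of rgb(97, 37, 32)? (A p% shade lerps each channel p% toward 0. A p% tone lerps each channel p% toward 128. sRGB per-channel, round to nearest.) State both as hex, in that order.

#3A1613, #70524F

40% shade:
  R: 97 − 38.8 = 58.2 → 58
  G: 37 − 14.8 = 22.2 → 22
  B: 32 + 0.4×(0−32) = 32 − 12.8 = 19.2 → 19
  → #3A1613
49% tone:
  R: 97 + 15.19 = 112.19 → 112
  G: 37 + 0.49×(128−37) = 37 + 44.59 = 81.59 → 82
  B: 32 + 0.49×(128−32) = 32 + 47.04 = 79.04 → 79
  → #70524F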